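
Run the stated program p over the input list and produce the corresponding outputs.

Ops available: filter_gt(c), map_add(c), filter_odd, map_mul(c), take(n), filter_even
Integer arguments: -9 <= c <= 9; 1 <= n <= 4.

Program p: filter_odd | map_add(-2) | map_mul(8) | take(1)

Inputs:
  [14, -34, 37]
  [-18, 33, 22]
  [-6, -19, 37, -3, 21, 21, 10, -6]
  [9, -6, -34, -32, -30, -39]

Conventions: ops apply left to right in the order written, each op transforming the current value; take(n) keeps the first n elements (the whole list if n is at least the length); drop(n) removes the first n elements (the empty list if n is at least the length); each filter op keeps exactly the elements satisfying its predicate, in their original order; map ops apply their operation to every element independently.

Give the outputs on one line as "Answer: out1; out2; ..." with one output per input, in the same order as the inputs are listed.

[280]; [248]; [-168]; [56]

Execution, op by op:
  [14, -34, 37] -> [37] -> [35] -> [280] -> [280]
  [-18, 33, 22] -> [33] -> [31] -> [248] -> [248]
  [-6, -19, 37, -3, 21, 21, 10, -6] -> [-19, 37, -3, 21, 21] -> [-21, 35, -5, 19, 19] -> [-168, 280, -40, 152, 152] -> [-168]
  [9, -6, -34, -32, -30, -39] -> [9, -39] -> [7, -41] -> [56, -328] -> [56]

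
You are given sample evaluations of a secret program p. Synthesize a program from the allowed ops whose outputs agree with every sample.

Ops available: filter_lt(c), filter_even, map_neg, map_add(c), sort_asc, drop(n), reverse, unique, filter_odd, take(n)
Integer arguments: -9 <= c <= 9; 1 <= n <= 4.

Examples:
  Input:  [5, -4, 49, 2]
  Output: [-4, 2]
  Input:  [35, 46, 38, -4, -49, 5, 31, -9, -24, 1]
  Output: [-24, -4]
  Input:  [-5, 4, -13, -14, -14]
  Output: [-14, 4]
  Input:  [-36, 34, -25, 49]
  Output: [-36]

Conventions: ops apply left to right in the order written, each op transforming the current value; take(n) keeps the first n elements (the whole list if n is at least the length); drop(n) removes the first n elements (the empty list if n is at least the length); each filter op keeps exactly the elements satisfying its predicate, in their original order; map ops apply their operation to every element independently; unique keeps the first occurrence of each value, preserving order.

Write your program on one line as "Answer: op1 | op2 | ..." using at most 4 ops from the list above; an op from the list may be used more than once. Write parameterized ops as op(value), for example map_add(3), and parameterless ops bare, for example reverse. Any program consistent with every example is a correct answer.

sort_asc | filter_even | filter_lt(7) | unique

Check, running the answer program on each example:
  [5, -4, 49, 2] -> [-4, 2, 5, 49] -> [-4, 2] -> [-4, 2] -> [-4, 2]
  [35, 46, 38, -4, -49, 5, 31, -9, -24, 1] -> [-49, -24, -9, -4, 1, 5, 31, 35, 38, 46] -> [-24, -4, 38, 46] -> [-24, -4] -> [-24, -4]
  [-5, 4, -13, -14, -14] -> [-14, -14, -13, -5, 4] -> [-14, -14, 4] -> [-14, -14, 4] -> [-14, 4]
  [-36, 34, -25, 49] -> [-36, -25, 34, 49] -> [-36, 34] -> [-36] -> [-36]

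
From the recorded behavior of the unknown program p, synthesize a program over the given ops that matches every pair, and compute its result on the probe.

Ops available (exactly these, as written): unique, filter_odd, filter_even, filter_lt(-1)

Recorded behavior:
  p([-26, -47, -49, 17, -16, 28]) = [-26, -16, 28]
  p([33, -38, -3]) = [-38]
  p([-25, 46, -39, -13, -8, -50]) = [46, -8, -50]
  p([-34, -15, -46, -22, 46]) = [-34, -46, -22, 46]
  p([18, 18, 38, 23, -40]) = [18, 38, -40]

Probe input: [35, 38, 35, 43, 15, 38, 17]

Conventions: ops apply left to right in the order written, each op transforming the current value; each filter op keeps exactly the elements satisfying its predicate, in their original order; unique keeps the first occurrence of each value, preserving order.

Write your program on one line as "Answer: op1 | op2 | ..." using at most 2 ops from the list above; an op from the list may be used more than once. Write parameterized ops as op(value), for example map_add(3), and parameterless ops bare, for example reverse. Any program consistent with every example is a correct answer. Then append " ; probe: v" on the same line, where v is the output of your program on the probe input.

filter_even | unique ; probe: [38]

Check, running the answer program on each example:
  [-26, -47, -49, 17, -16, 28] -> [-26, -16, 28] -> [-26, -16, 28]
  [33, -38, -3] -> [-38] -> [-38]
  [-25, 46, -39, -13, -8, -50] -> [46, -8, -50] -> [46, -8, -50]
  [-34, -15, -46, -22, 46] -> [-34, -46, -22, 46] -> [-34, -46, -22, 46]
  [18, 18, 38, 23, -40] -> [18, 18, 38, -40] -> [18, 38, -40]
  probe: [35, 38, 35, 43, 15, 38, 17] -> [38, 38] -> [38]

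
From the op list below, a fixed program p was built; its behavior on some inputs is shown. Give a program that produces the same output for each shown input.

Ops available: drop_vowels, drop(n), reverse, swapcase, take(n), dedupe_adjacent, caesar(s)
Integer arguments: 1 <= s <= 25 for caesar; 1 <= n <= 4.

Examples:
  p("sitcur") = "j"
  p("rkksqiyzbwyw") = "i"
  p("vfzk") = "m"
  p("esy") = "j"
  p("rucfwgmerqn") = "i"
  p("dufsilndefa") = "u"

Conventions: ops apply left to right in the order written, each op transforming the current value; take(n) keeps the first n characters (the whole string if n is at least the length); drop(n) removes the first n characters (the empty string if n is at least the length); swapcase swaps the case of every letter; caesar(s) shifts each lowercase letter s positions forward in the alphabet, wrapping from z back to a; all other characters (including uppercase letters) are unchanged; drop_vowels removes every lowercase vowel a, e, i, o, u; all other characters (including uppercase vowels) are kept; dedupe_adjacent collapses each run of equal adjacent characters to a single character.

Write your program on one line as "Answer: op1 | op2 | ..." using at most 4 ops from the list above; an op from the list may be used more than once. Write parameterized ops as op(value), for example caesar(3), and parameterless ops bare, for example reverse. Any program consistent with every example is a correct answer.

drop_vowels | take(1) | caesar(17)

Check, running the answer program on each example:
  "sitcur" -> "stcr" -> "s" -> "j"
  "rkksqiyzbwyw" -> "rkksqyzbwyw" -> "r" -> "i"
  "vfzk" -> "vfzk" -> "v" -> "m"
  "esy" -> "sy" -> "s" -> "j"
  "rucfwgmerqn" -> "rcfwgmrqn" -> "r" -> "i"
  "dufsilndefa" -> "dfslndf" -> "d" -> "u"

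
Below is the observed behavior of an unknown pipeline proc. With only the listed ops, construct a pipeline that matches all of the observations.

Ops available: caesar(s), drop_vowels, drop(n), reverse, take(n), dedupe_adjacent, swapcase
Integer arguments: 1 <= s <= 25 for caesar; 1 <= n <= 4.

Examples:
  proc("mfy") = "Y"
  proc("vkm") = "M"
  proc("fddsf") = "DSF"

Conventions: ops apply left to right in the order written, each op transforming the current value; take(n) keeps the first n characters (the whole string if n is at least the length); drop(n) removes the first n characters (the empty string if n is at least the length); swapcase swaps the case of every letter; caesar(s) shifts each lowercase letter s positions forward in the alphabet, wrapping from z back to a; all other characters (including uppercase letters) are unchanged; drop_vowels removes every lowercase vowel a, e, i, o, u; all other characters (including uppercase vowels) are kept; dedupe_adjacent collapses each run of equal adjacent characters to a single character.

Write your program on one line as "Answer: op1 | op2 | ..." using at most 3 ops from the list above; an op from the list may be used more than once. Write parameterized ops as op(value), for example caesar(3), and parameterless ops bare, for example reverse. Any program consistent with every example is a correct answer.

drop(2) | swapcase

Check, running the answer program on each example:
  "mfy" -> "y" -> "Y"
  "vkm" -> "m" -> "M"
  "fddsf" -> "dsf" -> "DSF"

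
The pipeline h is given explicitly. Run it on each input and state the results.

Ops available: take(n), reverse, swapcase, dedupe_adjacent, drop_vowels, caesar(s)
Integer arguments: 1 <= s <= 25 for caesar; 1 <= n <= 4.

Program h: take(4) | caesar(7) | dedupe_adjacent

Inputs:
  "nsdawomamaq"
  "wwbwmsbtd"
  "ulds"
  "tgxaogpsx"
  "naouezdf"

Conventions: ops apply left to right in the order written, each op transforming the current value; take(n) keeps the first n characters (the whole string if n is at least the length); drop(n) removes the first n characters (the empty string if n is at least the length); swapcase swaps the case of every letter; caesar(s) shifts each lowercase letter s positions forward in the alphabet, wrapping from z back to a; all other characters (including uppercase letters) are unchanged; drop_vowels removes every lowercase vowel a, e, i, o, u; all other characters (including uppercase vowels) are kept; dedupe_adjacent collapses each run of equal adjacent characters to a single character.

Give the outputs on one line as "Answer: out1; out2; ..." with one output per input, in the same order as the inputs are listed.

Execution, op by op:
  "nsdawomamaq" -> "nsda" -> "uzkh" -> "uzkh"
  "wwbwmsbtd" -> "wwbw" -> "ddid" -> "did"
  "ulds" -> "ulds" -> "bskz" -> "bskz"
  "tgxaogpsx" -> "tgxa" -> "aneh" -> "aneh"
  "naouezdf" -> "naou" -> "uhvb" -> "uhvb"

"uzkh"; "did"; "bskz"; "aneh"; "uhvb"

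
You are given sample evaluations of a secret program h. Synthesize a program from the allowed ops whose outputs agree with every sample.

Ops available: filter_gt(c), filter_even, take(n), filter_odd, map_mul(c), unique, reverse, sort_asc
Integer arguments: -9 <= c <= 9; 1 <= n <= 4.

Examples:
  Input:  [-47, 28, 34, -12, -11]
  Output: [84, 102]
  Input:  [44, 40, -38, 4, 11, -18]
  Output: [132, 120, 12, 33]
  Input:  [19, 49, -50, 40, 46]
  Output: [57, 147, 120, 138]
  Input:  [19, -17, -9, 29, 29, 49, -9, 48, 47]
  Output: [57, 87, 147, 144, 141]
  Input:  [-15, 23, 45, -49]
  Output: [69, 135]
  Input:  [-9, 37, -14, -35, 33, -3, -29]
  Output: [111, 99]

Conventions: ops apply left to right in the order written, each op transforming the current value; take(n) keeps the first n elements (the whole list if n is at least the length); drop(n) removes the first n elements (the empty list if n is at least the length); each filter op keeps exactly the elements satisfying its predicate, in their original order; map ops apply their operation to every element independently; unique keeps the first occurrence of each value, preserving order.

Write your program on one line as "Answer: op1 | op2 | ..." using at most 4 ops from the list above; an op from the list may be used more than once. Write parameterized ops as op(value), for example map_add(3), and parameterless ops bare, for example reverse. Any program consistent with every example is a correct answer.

filter_gt(-6) | filter_gt(3) | unique | map_mul(3)

Check, running the answer program on each example:
  [-47, 28, 34, -12, -11] -> [28, 34] -> [28, 34] -> [28, 34] -> [84, 102]
  [44, 40, -38, 4, 11, -18] -> [44, 40, 4, 11] -> [44, 40, 4, 11] -> [44, 40, 4, 11] -> [132, 120, 12, 33]
  [19, 49, -50, 40, 46] -> [19, 49, 40, 46] -> [19, 49, 40, 46] -> [19, 49, 40, 46] -> [57, 147, 120, 138]
  [19, -17, -9, 29, 29, 49, -9, 48, 47] -> [19, 29, 29, 49, 48, 47] -> [19, 29, 29, 49, 48, 47] -> [19, 29, 49, 48, 47] -> [57, 87, 147, 144, 141]
  [-15, 23, 45, -49] -> [23, 45] -> [23, 45] -> [23, 45] -> [69, 135]
  [-9, 37, -14, -35, 33, -3, -29] -> [37, 33, -3] -> [37, 33] -> [37, 33] -> [111, 99]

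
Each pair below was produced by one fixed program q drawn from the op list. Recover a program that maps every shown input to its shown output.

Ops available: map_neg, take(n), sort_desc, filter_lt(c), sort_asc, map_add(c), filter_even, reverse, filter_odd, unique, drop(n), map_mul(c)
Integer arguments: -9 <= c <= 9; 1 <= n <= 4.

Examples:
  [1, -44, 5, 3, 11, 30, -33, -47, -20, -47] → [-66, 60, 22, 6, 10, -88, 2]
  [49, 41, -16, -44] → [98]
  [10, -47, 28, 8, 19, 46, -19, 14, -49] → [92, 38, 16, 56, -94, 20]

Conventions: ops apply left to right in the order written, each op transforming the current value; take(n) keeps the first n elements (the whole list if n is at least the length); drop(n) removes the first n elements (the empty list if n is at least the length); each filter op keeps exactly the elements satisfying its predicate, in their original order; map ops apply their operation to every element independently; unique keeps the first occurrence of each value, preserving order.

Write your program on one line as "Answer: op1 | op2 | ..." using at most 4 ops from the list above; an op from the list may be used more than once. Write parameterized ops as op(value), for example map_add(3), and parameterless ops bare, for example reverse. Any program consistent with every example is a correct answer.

reverse | drop(3) | map_mul(-2) | map_neg

Check, running the answer program on each example:
  [1, -44, 5, 3, 11, 30, -33, -47, -20, -47] -> [-47, -20, -47, -33, 30, 11, 3, 5, -44, 1] -> [-33, 30, 11, 3, 5, -44, 1] -> [66, -60, -22, -6, -10, 88, -2] -> [-66, 60, 22, 6, 10, -88, 2]
  [49, 41, -16, -44] -> [-44, -16, 41, 49] -> [49] -> [-98] -> [98]
  [10, -47, 28, 8, 19, 46, -19, 14, -49] -> [-49, 14, -19, 46, 19, 8, 28, -47, 10] -> [46, 19, 8, 28, -47, 10] -> [-92, -38, -16, -56, 94, -20] -> [92, 38, 16, 56, -94, 20]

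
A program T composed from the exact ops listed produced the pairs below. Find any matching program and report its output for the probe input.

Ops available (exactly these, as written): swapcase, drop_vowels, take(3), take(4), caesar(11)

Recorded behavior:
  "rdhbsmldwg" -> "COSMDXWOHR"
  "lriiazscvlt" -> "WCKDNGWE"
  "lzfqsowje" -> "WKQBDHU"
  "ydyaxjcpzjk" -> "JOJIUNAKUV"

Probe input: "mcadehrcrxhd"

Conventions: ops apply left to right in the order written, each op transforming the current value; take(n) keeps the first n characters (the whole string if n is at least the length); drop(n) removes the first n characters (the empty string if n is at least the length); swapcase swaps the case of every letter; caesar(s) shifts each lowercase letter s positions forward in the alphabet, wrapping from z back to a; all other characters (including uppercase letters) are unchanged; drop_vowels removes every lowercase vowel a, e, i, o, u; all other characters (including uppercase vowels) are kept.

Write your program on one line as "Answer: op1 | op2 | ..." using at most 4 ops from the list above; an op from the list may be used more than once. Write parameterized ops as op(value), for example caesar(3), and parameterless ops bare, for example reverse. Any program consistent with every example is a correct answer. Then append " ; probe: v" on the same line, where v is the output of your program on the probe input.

drop_vowels | caesar(11) | swapcase ; probe: "XNOSCNCISO"

Check, running the answer program on each example:
  "rdhbsmldwg" -> "rdhbsmldwg" -> "cosmdxwohr" -> "COSMDXWOHR"
  "lriiazscvlt" -> "lrzscvlt" -> "wckdngwe" -> "WCKDNGWE"
  "lzfqsowje" -> "lzfqswj" -> "wkqbdhu" -> "WKQBDHU"
  "ydyaxjcpzjk" -> "ydyxjcpzjk" -> "jojiunakuv" -> "JOJIUNAKUV"
  probe: "mcadehrcrxhd" -> "mcdhrcrxhd" -> "xnoscnciso" -> "XNOSCNCISO"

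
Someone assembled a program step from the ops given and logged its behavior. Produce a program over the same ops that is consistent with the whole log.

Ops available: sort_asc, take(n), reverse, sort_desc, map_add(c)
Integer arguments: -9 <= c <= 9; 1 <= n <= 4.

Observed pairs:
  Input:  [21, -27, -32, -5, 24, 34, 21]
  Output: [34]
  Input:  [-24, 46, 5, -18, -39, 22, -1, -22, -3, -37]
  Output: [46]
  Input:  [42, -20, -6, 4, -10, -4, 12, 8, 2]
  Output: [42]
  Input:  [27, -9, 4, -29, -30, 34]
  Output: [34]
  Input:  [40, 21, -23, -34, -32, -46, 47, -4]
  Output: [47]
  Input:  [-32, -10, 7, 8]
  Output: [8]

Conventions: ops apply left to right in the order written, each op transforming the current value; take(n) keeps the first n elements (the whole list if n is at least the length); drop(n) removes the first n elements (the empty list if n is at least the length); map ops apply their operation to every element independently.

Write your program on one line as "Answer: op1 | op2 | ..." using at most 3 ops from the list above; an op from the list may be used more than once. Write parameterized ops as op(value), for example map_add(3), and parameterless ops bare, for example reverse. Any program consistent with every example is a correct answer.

sort_asc | reverse | take(1)

Check, running the answer program on each example:
  [21, -27, -32, -5, 24, 34, 21] -> [-32, -27, -5, 21, 21, 24, 34] -> [34, 24, 21, 21, -5, -27, -32] -> [34]
  [-24, 46, 5, -18, -39, 22, -1, -22, -3, -37] -> [-39, -37, -24, -22, -18, -3, -1, 5, 22, 46] -> [46, 22, 5, -1, -3, -18, -22, -24, -37, -39] -> [46]
  [42, -20, -6, 4, -10, -4, 12, 8, 2] -> [-20, -10, -6, -4, 2, 4, 8, 12, 42] -> [42, 12, 8, 4, 2, -4, -6, -10, -20] -> [42]
  [27, -9, 4, -29, -30, 34] -> [-30, -29, -9, 4, 27, 34] -> [34, 27, 4, -9, -29, -30] -> [34]
  [40, 21, -23, -34, -32, -46, 47, -4] -> [-46, -34, -32, -23, -4, 21, 40, 47] -> [47, 40, 21, -4, -23, -32, -34, -46] -> [47]
  [-32, -10, 7, 8] -> [-32, -10, 7, 8] -> [8, 7, -10, -32] -> [8]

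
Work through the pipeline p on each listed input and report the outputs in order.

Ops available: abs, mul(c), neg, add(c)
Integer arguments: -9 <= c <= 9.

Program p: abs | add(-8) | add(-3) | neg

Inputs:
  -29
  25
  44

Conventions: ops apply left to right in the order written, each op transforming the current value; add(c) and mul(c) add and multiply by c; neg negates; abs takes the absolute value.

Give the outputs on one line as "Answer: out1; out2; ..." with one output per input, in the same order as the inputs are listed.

-18; -14; -33

Execution, op by op:
  -29 -> 29 -> 21 -> 18 -> -18
  25 -> 25 -> 17 -> 14 -> -14
  44 -> 44 -> 36 -> 33 -> -33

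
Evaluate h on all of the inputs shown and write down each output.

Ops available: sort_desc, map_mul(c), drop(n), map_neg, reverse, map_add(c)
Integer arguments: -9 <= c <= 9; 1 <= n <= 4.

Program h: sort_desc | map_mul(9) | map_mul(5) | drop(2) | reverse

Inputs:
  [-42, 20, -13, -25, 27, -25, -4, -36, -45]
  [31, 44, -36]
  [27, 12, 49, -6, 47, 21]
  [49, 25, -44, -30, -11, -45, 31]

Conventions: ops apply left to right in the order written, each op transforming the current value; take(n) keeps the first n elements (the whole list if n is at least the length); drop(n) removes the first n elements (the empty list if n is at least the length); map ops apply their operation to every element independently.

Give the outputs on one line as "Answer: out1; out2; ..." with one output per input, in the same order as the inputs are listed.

Execution, op by op:
  [-42, 20, -13, -25, 27, -25, -4, -36, -45] -> [27, 20, -4, -13, -25, -25, -36, -42, -45] -> [243, 180, -36, -117, -225, -225, -324, -378, -405] -> [1215, 900, -180, -585, -1125, -1125, -1620, -1890, -2025] -> [-180, -585, -1125, -1125, -1620, -1890, -2025] -> [-2025, -1890, -1620, -1125, -1125, -585, -180]
  [31, 44, -36] -> [44, 31, -36] -> [396, 279, -324] -> [1980, 1395, -1620] -> [-1620] -> [-1620]
  [27, 12, 49, -6, 47, 21] -> [49, 47, 27, 21, 12, -6] -> [441, 423, 243, 189, 108, -54] -> [2205, 2115, 1215, 945, 540, -270] -> [1215, 945, 540, -270] -> [-270, 540, 945, 1215]
  [49, 25, -44, -30, -11, -45, 31] -> [49, 31, 25, -11, -30, -44, -45] -> [441, 279, 225, -99, -270, -396, -405] -> [2205, 1395, 1125, -495, -1350, -1980, -2025] -> [1125, -495, -1350, -1980, -2025] -> [-2025, -1980, -1350, -495, 1125]

[-2025, -1890, -1620, -1125, -1125, -585, -180]; [-1620]; [-270, 540, 945, 1215]; [-2025, -1980, -1350, -495, 1125]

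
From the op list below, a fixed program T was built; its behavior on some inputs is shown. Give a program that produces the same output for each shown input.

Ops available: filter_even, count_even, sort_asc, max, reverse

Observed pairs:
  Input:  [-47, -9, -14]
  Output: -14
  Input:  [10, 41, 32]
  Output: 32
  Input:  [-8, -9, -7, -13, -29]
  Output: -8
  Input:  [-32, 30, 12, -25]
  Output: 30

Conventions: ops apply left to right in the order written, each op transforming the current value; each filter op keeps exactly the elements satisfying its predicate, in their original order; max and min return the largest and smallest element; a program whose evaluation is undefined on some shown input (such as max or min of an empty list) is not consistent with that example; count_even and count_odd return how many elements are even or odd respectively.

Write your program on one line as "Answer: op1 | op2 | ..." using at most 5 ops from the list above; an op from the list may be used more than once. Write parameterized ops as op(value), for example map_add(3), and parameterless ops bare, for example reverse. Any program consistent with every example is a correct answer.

sort_asc | filter_even | reverse | max

Check, running the answer program on each example:
  [-47, -9, -14] -> [-47, -14, -9] -> [-14] -> [-14] -> -14
  [10, 41, 32] -> [10, 32, 41] -> [10, 32] -> [32, 10] -> 32
  [-8, -9, -7, -13, -29] -> [-29, -13, -9, -8, -7] -> [-8] -> [-8] -> -8
  [-32, 30, 12, -25] -> [-32, -25, 12, 30] -> [-32, 12, 30] -> [30, 12, -32] -> 30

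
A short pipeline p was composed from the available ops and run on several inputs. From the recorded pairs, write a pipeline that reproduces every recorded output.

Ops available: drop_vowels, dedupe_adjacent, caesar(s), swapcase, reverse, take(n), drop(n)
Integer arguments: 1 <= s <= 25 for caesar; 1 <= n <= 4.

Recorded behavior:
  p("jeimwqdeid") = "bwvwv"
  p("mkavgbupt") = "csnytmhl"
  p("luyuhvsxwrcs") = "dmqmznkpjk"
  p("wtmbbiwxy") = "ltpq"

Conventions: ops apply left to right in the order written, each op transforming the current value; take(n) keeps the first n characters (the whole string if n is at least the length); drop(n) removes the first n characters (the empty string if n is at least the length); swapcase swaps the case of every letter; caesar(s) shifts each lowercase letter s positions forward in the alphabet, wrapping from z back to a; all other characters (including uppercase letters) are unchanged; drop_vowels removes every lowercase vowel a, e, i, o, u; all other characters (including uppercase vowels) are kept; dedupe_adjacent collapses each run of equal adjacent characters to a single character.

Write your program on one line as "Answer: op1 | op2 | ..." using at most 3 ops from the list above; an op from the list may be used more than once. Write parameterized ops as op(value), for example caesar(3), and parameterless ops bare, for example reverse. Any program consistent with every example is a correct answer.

caesar(18) | drop_vowels | dedupe_adjacent

Check, running the answer program on each example:
  "jeimwqdeid" -> "bwaeoivwav" -> "bwvwv" -> "bwvwv"
  "mkavgbupt" -> "ecsnytmhl" -> "csnytmhl" -> "csnytmhl"
  "luyuhvsxwrcs" -> "dmqmznkpojuk" -> "dmqmznkpjk" -> "dmqmznkpjk"
  "wtmbbiwxy" -> "olettaopq" -> "lttpq" -> "ltpq"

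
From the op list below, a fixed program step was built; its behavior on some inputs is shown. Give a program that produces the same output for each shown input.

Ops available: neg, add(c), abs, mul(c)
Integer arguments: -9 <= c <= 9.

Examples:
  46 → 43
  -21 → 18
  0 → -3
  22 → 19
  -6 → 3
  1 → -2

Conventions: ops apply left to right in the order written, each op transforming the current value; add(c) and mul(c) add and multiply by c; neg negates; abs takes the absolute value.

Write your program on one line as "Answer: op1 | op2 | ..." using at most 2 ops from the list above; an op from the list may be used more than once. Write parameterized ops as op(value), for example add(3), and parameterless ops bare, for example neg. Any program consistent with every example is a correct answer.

abs | add(-3)

Check, running the answer program on each example:
  46 -> 46 -> 43
  -21 -> 21 -> 18
  0 -> 0 -> -3
  22 -> 22 -> 19
  -6 -> 6 -> 3
  1 -> 1 -> -2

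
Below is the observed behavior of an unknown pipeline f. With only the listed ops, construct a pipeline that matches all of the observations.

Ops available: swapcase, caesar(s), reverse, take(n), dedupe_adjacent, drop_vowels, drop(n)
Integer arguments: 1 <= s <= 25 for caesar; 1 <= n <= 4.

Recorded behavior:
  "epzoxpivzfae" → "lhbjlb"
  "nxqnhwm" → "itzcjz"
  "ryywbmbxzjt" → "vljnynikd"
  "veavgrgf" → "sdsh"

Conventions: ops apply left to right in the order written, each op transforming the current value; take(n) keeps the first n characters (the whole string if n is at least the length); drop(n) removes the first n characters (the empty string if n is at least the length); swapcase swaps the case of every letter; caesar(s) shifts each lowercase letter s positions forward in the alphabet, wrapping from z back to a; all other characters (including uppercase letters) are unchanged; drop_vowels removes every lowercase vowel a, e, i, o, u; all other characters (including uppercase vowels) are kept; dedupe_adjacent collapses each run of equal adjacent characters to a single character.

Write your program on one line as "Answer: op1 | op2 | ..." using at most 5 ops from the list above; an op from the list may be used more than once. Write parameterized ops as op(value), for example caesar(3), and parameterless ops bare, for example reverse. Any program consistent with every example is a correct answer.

drop_vowels | caesar(12) | dedupe_adjacent | reverse | drop(1)

Check, running the answer program on each example:
  "epzoxpivzfae" -> "pzxpvzf" -> "bljbhlr" -> "bljbhlr" -> "rlhbjlb" -> "lhbjlb"
  "nxqnhwm" -> "nxqnhwm" -> "zjcztiy" -> "zjcztiy" -> "yitzcjz" -> "itzcjz"
  "ryywbmbxzjt" -> "ryywbmbxzjt" -> "dkkinynjlvf" -> "dkinynjlvf" -> "fvljnynikd" -> "vljnynikd"
  "veavgrgf" -> "vvgrgf" -> "hhsdsr" -> "hsdsr" -> "rsdsh" -> "sdsh"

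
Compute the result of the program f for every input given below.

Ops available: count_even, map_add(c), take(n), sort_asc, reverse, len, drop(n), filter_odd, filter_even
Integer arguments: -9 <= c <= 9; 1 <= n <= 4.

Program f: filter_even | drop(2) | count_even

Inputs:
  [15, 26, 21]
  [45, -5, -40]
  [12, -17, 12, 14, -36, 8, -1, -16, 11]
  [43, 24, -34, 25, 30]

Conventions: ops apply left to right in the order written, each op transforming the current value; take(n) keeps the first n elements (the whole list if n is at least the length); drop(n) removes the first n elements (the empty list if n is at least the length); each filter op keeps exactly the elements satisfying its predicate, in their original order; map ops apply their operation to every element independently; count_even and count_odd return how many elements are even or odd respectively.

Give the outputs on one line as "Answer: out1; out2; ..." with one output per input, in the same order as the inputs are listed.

Execution, op by op:
  [15, 26, 21] -> [26] -> [] -> 0
  [45, -5, -40] -> [-40] -> [] -> 0
  [12, -17, 12, 14, -36, 8, -1, -16, 11] -> [12, 12, 14, -36, 8, -16] -> [14, -36, 8, -16] -> 4
  [43, 24, -34, 25, 30] -> [24, -34, 30] -> [30] -> 1

0; 0; 4; 1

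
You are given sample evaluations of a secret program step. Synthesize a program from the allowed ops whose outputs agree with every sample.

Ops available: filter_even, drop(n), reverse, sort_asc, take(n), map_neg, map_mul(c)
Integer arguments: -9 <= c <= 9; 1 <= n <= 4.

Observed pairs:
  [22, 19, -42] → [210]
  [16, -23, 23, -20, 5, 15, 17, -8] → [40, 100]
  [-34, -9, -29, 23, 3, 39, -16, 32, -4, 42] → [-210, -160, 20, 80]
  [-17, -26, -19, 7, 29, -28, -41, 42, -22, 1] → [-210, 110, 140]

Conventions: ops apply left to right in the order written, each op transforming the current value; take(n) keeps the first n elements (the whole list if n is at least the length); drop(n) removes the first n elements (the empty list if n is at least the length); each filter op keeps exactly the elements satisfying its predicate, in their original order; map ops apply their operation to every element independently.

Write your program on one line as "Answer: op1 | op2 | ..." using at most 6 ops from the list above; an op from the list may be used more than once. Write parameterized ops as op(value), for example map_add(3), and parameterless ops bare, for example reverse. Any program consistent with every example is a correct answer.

filter_even | map_neg | drop(1) | reverse | map_mul(5) | sort_asc

Check, running the answer program on each example:
  [22, 19, -42] -> [22, -42] -> [-22, 42] -> [42] -> [42] -> [210] -> [210]
  [16, -23, 23, -20, 5, 15, 17, -8] -> [16, -20, -8] -> [-16, 20, 8] -> [20, 8] -> [8, 20] -> [40, 100] -> [40, 100]
  [-34, -9, -29, 23, 3, 39, -16, 32, -4, 42] -> [-34, -16, 32, -4, 42] -> [34, 16, -32, 4, -42] -> [16, -32, 4, -42] -> [-42, 4, -32, 16] -> [-210, 20, -160, 80] -> [-210, -160, 20, 80]
  [-17, -26, -19, 7, 29, -28, -41, 42, -22, 1] -> [-26, -28, 42, -22] -> [26, 28, -42, 22] -> [28, -42, 22] -> [22, -42, 28] -> [110, -210, 140] -> [-210, 110, 140]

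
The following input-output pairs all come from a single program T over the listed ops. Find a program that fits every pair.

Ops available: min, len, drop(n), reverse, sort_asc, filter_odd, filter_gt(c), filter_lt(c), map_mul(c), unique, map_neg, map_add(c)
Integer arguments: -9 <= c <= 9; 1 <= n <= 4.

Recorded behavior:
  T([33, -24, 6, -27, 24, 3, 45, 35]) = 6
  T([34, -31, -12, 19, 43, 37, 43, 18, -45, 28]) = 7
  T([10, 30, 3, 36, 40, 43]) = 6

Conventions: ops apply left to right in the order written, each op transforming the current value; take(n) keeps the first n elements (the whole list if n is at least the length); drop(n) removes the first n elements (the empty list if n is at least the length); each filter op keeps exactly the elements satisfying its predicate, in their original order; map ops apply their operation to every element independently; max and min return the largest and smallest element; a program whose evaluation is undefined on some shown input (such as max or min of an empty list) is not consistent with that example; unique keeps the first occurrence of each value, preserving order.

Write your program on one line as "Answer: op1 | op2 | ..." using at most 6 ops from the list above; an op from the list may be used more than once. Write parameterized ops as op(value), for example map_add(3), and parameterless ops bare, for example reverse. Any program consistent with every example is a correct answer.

map_mul(-9) | filter_lt(8) | map_mul(-3) | sort_asc | len

Check, running the answer program on each example:
  [33, -24, 6, -27, 24, 3, 45, 35] -> [-297, 216, -54, 243, -216, -27, -405, -315] -> [-297, -54, -216, -27, -405, -315] -> [891, 162, 648, 81, 1215, 945] -> [81, 162, 648, 891, 945, 1215] -> 6
  [34, -31, -12, 19, 43, 37, 43, 18, -45, 28] -> [-306, 279, 108, -171, -387, -333, -387, -162, 405, -252] -> [-306, -171, -387, -333, -387, -162, -252] -> [918, 513, 1161, 999, 1161, 486, 756] -> [486, 513, 756, 918, 999, 1161, 1161] -> 7
  [10, 30, 3, 36, 40, 43] -> [-90, -270, -27, -324, -360, -387] -> [-90, -270, -27, -324, -360, -387] -> [270, 810, 81, 972, 1080, 1161] -> [81, 270, 810, 972, 1080, 1161] -> 6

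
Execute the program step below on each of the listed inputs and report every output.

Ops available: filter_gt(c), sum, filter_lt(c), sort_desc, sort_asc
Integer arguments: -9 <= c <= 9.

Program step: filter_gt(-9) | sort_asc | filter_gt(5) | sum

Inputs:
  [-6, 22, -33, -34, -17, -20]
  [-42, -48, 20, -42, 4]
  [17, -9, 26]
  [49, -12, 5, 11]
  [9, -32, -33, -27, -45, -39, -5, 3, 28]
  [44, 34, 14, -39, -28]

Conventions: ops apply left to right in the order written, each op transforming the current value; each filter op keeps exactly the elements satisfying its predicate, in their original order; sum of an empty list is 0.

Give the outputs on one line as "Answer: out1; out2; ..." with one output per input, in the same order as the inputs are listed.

22; 20; 43; 60; 37; 92

Execution, op by op:
  [-6, 22, -33, -34, -17, -20] -> [-6, 22] -> [-6, 22] -> [22] -> 22
  [-42, -48, 20, -42, 4] -> [20, 4] -> [4, 20] -> [20] -> 20
  [17, -9, 26] -> [17, 26] -> [17, 26] -> [17, 26] -> 43
  [49, -12, 5, 11] -> [49, 5, 11] -> [5, 11, 49] -> [11, 49] -> 60
  [9, -32, -33, -27, -45, -39, -5, 3, 28] -> [9, -5, 3, 28] -> [-5, 3, 9, 28] -> [9, 28] -> 37
  [44, 34, 14, -39, -28] -> [44, 34, 14] -> [14, 34, 44] -> [14, 34, 44] -> 92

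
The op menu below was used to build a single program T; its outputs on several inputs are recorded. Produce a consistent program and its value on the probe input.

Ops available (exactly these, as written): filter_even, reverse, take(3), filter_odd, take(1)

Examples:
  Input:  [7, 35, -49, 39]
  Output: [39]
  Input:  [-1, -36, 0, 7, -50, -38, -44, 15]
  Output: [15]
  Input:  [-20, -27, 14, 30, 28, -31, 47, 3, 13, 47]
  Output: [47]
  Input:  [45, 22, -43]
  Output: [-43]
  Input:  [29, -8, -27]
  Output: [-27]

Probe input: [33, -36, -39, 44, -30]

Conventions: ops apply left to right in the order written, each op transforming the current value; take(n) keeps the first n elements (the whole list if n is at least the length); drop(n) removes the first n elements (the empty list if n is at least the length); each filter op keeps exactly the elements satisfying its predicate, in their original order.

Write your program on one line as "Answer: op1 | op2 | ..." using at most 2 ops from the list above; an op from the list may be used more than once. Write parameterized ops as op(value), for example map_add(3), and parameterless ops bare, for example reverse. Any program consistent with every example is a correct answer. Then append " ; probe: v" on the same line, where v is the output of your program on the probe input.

reverse | take(1) ; probe: [-30]

Check, running the answer program on each example:
  [7, 35, -49, 39] -> [39, -49, 35, 7] -> [39]
  [-1, -36, 0, 7, -50, -38, -44, 15] -> [15, -44, -38, -50, 7, 0, -36, -1] -> [15]
  [-20, -27, 14, 30, 28, -31, 47, 3, 13, 47] -> [47, 13, 3, 47, -31, 28, 30, 14, -27, -20] -> [47]
  [45, 22, -43] -> [-43, 22, 45] -> [-43]
  [29, -8, -27] -> [-27, -8, 29] -> [-27]
  probe: [33, -36, -39, 44, -30] -> [-30, 44, -39, -36, 33] -> [-30]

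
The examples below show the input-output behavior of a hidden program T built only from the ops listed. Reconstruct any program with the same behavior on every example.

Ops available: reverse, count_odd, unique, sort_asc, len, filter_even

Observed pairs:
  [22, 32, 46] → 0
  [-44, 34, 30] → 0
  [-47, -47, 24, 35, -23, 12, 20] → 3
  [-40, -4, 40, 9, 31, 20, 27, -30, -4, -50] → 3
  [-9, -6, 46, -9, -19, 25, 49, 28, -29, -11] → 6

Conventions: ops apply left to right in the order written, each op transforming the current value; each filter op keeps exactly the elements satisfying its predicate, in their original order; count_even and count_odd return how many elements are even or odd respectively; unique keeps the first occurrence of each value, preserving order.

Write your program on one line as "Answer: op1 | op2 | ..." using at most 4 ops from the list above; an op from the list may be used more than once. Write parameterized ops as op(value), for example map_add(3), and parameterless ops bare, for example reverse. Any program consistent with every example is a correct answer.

sort_asc | unique | count_odd

Check, running the answer program on each example:
  [22, 32, 46] -> [22, 32, 46] -> [22, 32, 46] -> 0
  [-44, 34, 30] -> [-44, 30, 34] -> [-44, 30, 34] -> 0
  [-47, -47, 24, 35, -23, 12, 20] -> [-47, -47, -23, 12, 20, 24, 35] -> [-47, -23, 12, 20, 24, 35] -> 3
  [-40, -4, 40, 9, 31, 20, 27, -30, -4, -50] -> [-50, -40, -30, -4, -4, 9, 20, 27, 31, 40] -> [-50, -40, -30, -4, 9, 20, 27, 31, 40] -> 3
  [-9, -6, 46, -9, -19, 25, 49, 28, -29, -11] -> [-29, -19, -11, -9, -9, -6, 25, 28, 46, 49] -> [-29, -19, -11, -9, -6, 25, 28, 46, 49] -> 6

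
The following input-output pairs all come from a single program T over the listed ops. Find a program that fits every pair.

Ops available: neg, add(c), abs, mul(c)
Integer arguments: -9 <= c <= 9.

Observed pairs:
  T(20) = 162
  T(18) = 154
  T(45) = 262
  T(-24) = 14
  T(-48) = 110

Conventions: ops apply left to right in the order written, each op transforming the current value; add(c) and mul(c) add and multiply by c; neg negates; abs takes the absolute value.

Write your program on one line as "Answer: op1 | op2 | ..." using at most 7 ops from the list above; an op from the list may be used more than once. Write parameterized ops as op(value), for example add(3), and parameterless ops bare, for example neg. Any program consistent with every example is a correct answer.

add(4) | add(8) | add(8) | mul(4) | add(2) | abs

Check, running the answer program on each example:
  20 -> 24 -> 32 -> 40 -> 160 -> 162 -> 162
  18 -> 22 -> 30 -> 38 -> 152 -> 154 -> 154
  45 -> 49 -> 57 -> 65 -> 260 -> 262 -> 262
  -24 -> -20 -> -12 -> -4 -> -16 -> -14 -> 14
  -48 -> -44 -> -36 -> -28 -> -112 -> -110 -> 110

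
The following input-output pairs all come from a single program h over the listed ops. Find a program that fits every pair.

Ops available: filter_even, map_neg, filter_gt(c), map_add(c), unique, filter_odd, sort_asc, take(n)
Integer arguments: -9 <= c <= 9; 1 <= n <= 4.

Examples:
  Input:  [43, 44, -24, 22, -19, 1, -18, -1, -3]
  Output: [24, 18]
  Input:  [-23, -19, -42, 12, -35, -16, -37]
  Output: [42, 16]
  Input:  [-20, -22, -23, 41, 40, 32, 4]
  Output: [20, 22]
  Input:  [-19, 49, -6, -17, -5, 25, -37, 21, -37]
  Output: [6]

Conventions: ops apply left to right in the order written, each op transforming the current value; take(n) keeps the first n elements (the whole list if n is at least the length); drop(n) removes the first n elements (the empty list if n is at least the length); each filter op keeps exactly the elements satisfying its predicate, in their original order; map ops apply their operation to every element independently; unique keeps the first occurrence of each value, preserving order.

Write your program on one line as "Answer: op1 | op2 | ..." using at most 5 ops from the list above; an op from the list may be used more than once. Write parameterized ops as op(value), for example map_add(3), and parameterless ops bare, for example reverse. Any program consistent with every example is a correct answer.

map_neg | unique | filter_even | filter_gt(4)

Check, running the answer program on each example:
  [43, 44, -24, 22, -19, 1, -18, -1, -3] -> [-43, -44, 24, -22, 19, -1, 18, 1, 3] -> [-43, -44, 24, -22, 19, -1, 18, 1, 3] -> [-44, 24, -22, 18] -> [24, 18]
  [-23, -19, -42, 12, -35, -16, -37] -> [23, 19, 42, -12, 35, 16, 37] -> [23, 19, 42, -12, 35, 16, 37] -> [42, -12, 16] -> [42, 16]
  [-20, -22, -23, 41, 40, 32, 4] -> [20, 22, 23, -41, -40, -32, -4] -> [20, 22, 23, -41, -40, -32, -4] -> [20, 22, -40, -32, -4] -> [20, 22]
  [-19, 49, -6, -17, -5, 25, -37, 21, -37] -> [19, -49, 6, 17, 5, -25, 37, -21, 37] -> [19, -49, 6, 17, 5, -25, 37, -21] -> [6] -> [6]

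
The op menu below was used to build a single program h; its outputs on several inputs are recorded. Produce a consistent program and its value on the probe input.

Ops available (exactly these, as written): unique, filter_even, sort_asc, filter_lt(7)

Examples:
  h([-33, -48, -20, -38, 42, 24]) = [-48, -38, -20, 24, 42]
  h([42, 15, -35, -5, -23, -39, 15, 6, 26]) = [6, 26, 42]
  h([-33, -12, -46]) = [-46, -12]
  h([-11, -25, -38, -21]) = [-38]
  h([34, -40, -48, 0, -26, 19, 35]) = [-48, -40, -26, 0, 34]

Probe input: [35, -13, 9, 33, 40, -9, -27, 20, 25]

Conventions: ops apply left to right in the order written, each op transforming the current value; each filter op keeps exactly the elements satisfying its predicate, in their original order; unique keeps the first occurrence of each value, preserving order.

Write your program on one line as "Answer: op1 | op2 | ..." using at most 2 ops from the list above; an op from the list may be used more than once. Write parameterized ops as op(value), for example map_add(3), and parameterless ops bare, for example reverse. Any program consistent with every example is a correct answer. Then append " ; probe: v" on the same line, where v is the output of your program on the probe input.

filter_even | sort_asc ; probe: [20, 40]

Check, running the answer program on each example:
  [-33, -48, -20, -38, 42, 24] -> [-48, -20, -38, 42, 24] -> [-48, -38, -20, 24, 42]
  [42, 15, -35, -5, -23, -39, 15, 6, 26] -> [42, 6, 26] -> [6, 26, 42]
  [-33, -12, -46] -> [-12, -46] -> [-46, -12]
  [-11, -25, -38, -21] -> [-38] -> [-38]
  [34, -40, -48, 0, -26, 19, 35] -> [34, -40, -48, 0, -26] -> [-48, -40, -26, 0, 34]
  probe: [35, -13, 9, 33, 40, -9, -27, 20, 25] -> [40, 20] -> [20, 40]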